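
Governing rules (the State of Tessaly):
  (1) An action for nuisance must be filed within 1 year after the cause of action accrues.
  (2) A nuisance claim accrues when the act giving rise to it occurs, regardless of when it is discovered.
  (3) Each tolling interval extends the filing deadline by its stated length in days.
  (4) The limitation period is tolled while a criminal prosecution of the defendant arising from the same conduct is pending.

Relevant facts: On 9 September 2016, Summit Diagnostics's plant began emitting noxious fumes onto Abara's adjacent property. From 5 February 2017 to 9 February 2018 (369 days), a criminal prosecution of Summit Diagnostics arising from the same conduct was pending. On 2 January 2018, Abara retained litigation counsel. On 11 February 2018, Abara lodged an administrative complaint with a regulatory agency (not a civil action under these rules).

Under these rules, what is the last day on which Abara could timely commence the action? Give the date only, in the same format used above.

The claim accrued on 9 September 2016, when the wrongful act occurred.
Adding the 1 year base period to 9 September 2016 gives a deadline of 9 September 2017, before any tolling.
Because the pending criminal prosecution ran from 5 February 2017 to 9 February 2018, the deadline is extended by 369 days to 13 September 2018.
The other events in the timeline have no effect on the limitation period under the stated rules.

13 September 2018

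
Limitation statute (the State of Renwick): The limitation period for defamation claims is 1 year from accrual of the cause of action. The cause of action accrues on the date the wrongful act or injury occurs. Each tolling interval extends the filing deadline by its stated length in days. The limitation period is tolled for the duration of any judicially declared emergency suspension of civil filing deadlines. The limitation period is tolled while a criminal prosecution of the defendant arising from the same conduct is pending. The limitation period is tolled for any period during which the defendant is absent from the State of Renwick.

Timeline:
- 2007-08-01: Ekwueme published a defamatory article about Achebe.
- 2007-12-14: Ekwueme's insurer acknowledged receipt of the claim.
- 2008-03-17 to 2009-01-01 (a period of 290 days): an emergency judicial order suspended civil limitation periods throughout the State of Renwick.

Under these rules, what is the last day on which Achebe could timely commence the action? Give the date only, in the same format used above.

2009-05-18

The cause of action accrued on 2007-08-01, the date of the act.
1 year from 2007-08-01 is 2008-08-01.
The period was tolled for 290 days by the emergency suspension of filing deadlines (2008-03-17 to 2009-01-01), pushing the deadline to 2009-05-18.
Nothing else in the chronology tolls or restarts the period.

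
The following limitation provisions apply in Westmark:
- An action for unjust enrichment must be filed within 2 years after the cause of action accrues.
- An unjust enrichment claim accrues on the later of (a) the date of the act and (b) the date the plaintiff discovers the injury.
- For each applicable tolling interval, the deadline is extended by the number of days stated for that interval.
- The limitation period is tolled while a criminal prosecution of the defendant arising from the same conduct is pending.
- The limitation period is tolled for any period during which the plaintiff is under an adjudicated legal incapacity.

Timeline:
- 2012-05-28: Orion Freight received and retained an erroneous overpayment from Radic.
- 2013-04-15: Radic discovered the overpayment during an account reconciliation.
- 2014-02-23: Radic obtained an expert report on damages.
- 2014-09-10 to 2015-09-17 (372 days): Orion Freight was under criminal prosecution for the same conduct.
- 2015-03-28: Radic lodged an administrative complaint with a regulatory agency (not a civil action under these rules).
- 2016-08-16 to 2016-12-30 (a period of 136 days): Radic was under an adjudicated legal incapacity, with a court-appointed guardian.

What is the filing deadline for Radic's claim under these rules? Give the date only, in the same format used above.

2016-04-21

Taking the later of the act (2012-05-28) and discovery (2013-04-15), the claim accrued on 2013-04-15.
The untolled deadline — 2 years after 2013-04-15 — is 2015-04-15.
The pending criminal prosecution from 2014-09-10 to 2015-09-17 tolled the period for 372 days, extending the deadline to 2016-04-21.
By the time the plaintiff's legal incapacity began on 2016-08-16, the limitation period had already expired on 2016-04-21; that interval cannot revive it.
The other events in the timeline have no effect on the limitation period under the stated rules.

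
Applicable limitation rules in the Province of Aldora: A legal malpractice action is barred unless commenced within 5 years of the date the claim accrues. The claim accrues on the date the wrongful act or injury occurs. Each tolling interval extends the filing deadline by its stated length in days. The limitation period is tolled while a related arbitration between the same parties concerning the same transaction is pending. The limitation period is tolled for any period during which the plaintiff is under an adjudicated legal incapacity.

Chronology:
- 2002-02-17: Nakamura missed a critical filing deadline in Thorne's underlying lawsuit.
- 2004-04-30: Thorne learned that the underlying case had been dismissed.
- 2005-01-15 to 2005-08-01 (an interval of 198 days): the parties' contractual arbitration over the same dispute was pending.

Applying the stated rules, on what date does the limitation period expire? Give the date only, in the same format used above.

Because the rule ties accrual to occurrence, the claim accrued on 2002-02-17, not on the 2004-04-30 discovery date.
The untolled deadline — 5 years after 2002-02-17 — is 2007-02-17.
Because the pending related arbitration ran from 2005-01-15 to 2005-08-01, the deadline is extended by 198 days to 2007-09-03.

2007-09-03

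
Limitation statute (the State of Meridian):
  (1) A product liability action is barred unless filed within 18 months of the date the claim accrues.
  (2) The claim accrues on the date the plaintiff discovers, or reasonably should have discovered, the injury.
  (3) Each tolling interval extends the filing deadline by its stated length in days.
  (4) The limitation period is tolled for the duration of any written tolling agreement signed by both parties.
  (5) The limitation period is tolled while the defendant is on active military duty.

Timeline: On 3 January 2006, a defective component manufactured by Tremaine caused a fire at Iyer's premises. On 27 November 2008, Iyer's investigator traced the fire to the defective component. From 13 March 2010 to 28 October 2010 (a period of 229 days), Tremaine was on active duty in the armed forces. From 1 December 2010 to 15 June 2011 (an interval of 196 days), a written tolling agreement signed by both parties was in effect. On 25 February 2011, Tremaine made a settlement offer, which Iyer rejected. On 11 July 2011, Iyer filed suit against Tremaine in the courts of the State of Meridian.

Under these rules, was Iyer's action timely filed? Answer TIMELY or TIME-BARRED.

Accrual is tied to discovery, so the period began on 27 November 2008 rather than on 3 January 2006 when the act occurred.
The untolled deadline — 18 months after 27 November 2008 — is 27 May 2010.
The defendant's active military service from 13 March 2010 to 28 October 2010 tolled the period for 229 days, extending the deadline to 11 January 2011.
The written tolling agreement from 1 December 2010 to 15 June 2011 tolled the period for 196 days, extending the deadline to 26 July 2011.
None of the other events listed affects the running of the period under the stated rules.
The 11 July 2011 filing precedes the 26 July 2011 deadline; the claim is timely.

TIMELY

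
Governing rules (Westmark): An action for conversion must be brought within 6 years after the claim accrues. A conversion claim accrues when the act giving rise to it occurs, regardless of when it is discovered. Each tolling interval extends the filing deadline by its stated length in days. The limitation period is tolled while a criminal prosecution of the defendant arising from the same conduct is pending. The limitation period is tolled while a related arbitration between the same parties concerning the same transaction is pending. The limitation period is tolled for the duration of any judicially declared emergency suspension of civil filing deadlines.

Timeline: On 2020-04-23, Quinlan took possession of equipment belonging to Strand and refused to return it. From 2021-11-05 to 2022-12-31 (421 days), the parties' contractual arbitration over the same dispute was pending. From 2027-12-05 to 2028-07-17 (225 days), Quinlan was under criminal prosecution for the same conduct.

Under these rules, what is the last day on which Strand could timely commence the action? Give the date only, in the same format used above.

The limitation period began to run on 2020-04-23.
Adding the 6 years base period to 2020-04-23 gives a deadline of 2026-04-23, before any tolling.
The period was tolled for 421 days by the pending related arbitration (2021-11-05 to 2022-12-31), pushing the deadline to 2027-06-18.
The pending criminal prosecution from 2027-12-05 to 2028-07-17 began after the period had already run on 2027-06-18, so it has no tolling effect.

2027-06-18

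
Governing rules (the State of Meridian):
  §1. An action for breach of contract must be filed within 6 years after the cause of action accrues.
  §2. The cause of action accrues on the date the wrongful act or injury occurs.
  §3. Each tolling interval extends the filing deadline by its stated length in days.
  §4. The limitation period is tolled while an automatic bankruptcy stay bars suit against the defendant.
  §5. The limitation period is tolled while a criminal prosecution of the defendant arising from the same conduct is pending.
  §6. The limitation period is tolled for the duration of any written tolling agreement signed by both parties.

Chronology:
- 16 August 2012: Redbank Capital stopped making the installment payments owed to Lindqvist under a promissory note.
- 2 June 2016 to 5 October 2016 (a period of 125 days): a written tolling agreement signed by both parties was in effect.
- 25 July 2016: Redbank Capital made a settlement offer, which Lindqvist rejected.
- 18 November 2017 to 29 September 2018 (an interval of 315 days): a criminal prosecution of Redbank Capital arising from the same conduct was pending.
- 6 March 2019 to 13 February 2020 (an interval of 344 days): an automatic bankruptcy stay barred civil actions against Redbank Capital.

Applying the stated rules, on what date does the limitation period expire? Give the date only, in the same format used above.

8 October 2020

The cause of action accrued on 16 August 2012, the date of the act.
Adding the 6 years base period to 16 August 2012 gives a deadline of 16 August 2018, before any tolling.
Because the written tolling agreement ran from 2 June 2016 to 5 October 2016, the deadline is extended by 125 days to 19 December 2018.
The period was tolled for 315 days by the pending criminal prosecution (18 November 2017 to 29 September 2018), pushing the deadline to 30 October 2019.
Because the automatic bankruptcy stay ran from 6 March 2019 to 13 February 2020, the deadline is extended by 344 days to 8 October 2020.
The other events in the timeline have no effect on the limitation period under the stated rules.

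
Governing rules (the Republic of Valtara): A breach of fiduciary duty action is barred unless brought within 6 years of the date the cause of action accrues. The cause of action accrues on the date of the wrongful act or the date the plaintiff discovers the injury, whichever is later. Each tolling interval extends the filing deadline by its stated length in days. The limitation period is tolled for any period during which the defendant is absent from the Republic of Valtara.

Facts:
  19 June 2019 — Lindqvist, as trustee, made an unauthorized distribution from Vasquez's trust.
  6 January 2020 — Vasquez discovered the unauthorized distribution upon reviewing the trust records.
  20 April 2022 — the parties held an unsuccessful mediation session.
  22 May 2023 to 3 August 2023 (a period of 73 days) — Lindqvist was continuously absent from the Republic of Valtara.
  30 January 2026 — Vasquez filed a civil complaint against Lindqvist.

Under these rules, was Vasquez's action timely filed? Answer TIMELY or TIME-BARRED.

Because discovery on 6 January 2020 post-dates the 19 June 2019 act, accrual under the later-of rule falls on 6 January 2020.
Adding the 6 years base period to 6 January 2020 gives a deadline of 6 January 2026, before any tolling.
The defendant's absence from the jurisdiction from 22 May 2023 to 3 August 2023 tolled the period for 73 days, extending the deadline to 20 March 2026.
None of the other events listed affects the running of the period under the stated rules.
Filing on 30 January 2026 beat the 20 March 2026 deadline — the action is timely.

TIMELY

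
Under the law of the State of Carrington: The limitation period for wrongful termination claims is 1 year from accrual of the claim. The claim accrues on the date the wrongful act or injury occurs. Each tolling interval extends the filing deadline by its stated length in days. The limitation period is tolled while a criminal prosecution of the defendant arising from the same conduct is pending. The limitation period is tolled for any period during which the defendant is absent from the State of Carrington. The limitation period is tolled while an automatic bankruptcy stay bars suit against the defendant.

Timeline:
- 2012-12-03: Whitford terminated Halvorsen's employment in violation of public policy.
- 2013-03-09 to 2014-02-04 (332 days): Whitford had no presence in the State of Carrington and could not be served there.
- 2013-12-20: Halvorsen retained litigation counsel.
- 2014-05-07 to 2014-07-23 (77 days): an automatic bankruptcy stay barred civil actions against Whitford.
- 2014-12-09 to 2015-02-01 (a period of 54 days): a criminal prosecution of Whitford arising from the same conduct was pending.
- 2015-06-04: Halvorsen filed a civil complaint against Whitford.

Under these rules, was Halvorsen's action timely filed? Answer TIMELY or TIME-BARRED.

TIME-BARRED

The claim accrued on 2012-12-03, when the wrongful act occurred.
1 year from 2012-12-03 is 2013-12-03.
The defendant's absence from the jurisdiction from 2013-03-09 to 2014-02-04 tolled the period for 332 days, extending the deadline to 2014-10-31.
The automatic bankruptcy stay from 2014-05-07 to 2014-07-23 tolled the period for 77 days, extending the deadline to 2015-01-16.
Because the pending criminal prosecution ran from 2014-12-09 to 2015-02-01, the deadline is extended by 54 days to 2015-03-11.
None of the other events listed affects the running of the period under the stated rules.
Filing on 2015-06-04 missed the 2015-03-11 deadline — the action is time-barred.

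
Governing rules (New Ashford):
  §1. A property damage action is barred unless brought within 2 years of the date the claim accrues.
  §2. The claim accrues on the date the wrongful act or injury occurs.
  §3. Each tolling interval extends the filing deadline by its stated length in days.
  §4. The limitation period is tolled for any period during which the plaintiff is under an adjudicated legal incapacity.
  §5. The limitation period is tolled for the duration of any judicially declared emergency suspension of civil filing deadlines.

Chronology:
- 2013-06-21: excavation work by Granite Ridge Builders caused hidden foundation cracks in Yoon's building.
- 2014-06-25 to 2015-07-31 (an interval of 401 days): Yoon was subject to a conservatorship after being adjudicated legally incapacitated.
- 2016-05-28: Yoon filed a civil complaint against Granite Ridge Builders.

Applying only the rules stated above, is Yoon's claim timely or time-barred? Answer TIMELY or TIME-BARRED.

The claim accrued on 2013-06-21, when the wrongful act occurred.
The untolled deadline — 2 years after 2013-06-21 — is 2015-06-21.
The plaintiff's legal incapacity from 2014-06-25 to 2015-07-31 tolled the period for 401 days, extending the deadline to 2016-07-26.
Yoon filed on 2016-05-28, before the 2016-07-26 deadline, so the action is timely.

TIMELY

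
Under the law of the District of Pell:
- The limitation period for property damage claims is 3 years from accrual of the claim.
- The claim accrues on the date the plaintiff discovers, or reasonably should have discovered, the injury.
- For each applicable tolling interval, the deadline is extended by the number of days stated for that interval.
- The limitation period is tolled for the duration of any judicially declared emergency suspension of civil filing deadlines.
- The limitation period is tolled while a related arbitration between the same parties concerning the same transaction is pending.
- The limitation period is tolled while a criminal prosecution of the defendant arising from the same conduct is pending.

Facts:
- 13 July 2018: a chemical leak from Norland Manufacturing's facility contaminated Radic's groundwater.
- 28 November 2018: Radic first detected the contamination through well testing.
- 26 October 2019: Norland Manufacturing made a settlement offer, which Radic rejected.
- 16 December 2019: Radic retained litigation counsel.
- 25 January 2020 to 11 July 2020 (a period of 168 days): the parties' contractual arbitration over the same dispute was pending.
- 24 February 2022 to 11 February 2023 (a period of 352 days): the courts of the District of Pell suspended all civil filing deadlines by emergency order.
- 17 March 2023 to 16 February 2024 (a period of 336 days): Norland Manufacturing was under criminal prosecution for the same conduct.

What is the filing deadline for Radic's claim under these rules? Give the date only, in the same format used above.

2 April 2024

The claim did not accrue until Radic discovered the injury on 28 November 2018; the 13 July 2018 act date does not start the clock under the stated rule.
The untolled deadline — 3 years after 28 November 2018 — is 28 November 2021.
The pending related arbitration from 25 January 2020 to 11 July 2020 tolled the period for 168 days, extending the deadline to 15 May 2022.
The emergency suspension of filing deadlines from 24 February 2022 to 11 February 2023 tolled the period for 352 days, extending the deadline to 2 May 2023.
The pending criminal prosecution from 17 March 2023 to 16 February 2024 tolled the period for 336 days, extending the deadline to 2 April 2024.
Nothing else in the chronology tolls or restarts the period.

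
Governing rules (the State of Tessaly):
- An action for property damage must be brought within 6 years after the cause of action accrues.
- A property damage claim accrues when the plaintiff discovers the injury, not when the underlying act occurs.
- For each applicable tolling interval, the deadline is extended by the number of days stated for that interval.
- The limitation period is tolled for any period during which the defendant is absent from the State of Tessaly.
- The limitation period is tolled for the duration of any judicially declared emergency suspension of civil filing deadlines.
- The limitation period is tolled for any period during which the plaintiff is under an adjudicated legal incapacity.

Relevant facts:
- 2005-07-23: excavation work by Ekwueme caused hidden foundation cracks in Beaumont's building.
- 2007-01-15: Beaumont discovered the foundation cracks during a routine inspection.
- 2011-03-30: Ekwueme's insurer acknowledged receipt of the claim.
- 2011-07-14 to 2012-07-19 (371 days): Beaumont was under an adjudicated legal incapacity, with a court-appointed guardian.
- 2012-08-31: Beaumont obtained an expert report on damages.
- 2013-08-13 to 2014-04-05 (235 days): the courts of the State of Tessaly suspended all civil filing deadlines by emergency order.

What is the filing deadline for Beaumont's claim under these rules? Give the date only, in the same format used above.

The claim did not accrue until Beaumont discovered the injury on 2007-01-15; the 2005-07-23 act date does not start the clock under the stated rule.
6 years from 2007-01-15 is 2013-01-15.
The period was tolled for 371 days by the plaintiff's legal incapacity (2011-07-14 to 2012-07-19), pushing the deadline to 2014-01-21.
The period was tolled for 235 days by the emergency suspension of filing deadlines (2013-08-13 to 2014-04-05), pushing the deadline to 2014-09-13.
Nothing else in the chronology tolls or restarts the period.

2014-09-13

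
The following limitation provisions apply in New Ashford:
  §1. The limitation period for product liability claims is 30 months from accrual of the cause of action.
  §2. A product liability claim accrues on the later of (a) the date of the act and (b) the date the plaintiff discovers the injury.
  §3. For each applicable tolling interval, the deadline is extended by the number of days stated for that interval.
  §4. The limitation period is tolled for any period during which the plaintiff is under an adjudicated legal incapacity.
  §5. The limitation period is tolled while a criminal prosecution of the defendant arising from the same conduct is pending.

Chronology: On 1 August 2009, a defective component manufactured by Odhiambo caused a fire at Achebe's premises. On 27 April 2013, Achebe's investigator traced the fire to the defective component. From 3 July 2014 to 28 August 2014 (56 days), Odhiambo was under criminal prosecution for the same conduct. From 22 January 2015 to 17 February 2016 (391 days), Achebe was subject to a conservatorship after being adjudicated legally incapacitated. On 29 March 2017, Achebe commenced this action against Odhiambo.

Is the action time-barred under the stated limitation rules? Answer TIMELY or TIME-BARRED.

TIME-BARRED

Because discovery on 27 April 2013 post-dates the 1 August 2009 act, accrual under the later-of rule falls on 27 April 2013.
The untolled deadline — 30 months after 27 April 2013 — is 27 October 2015.
The period was tolled for 56 days by the pending criminal prosecution (3 July 2014 to 28 August 2014), pushing the deadline to 22 December 2015.
Because the plaintiff's legal incapacity ran from 22 January 2015 to 17 February 2016, the deadline is extended by 391 days to 16 January 2017.
Achebe filed on 29 March 2017, after the 16 January 2017 deadline, so the action is time-barred.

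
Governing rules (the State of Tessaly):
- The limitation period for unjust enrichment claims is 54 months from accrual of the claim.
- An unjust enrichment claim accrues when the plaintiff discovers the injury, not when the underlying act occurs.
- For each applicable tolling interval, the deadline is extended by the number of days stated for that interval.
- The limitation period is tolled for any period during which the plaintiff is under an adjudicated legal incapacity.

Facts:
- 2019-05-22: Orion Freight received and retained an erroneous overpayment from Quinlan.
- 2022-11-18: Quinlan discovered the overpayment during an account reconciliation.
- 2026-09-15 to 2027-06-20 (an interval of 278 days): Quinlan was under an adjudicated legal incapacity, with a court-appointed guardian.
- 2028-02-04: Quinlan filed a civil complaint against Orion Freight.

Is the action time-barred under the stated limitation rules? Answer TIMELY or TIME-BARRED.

TIMELY

The claim did not accrue until Quinlan discovered the injury on 2022-11-18; the 2019-05-22 act date does not start the clock under the stated rule.
The untolled deadline — 54 months after 2022-11-18 — is 2027-05-18.
Because the plaintiff's legal incapacity ran from 2026-09-15 to 2027-06-20, the deadline is extended by 278 days to 2028-02-20.
Filing on 2028-02-04 beat the 2028-02-20 deadline — the action is timely.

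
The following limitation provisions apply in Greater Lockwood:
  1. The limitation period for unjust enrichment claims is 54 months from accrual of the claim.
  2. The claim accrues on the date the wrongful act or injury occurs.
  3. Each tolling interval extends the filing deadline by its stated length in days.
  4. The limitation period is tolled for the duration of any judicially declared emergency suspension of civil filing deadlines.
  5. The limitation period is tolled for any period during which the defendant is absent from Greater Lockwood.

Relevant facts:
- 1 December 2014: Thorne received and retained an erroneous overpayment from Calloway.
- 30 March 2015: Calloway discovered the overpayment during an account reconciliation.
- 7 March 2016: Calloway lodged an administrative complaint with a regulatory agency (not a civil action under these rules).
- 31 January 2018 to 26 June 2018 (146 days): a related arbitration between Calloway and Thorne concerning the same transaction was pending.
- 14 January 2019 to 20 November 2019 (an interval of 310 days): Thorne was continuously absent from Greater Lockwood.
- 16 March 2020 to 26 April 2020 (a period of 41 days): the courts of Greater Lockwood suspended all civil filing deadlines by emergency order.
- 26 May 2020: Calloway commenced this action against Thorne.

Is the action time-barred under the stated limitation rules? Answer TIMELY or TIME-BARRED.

TIME-BARRED

The claim accrued on 1 December 2014, when the wrongful act occurred; under the stated occurrence rule the 30 March 2015 discovery does not delay accrual.
Adding the 54 months base period to 1 December 2014 gives a deadline of 1 June 2019, before any tolling.
The defendant's absence from the jurisdiction from 14 January 2019 to 20 November 2019 tolled the period for 310 days, extending the deadline to 6 April 2020.
The emergency suspension of filing deadlines from 16 March 2020 to 26 April 2020 tolled the period for 41 days, extending the deadline to 17 May 2020.
The pending related arbitration from 31 January 2018 to 26 June 2018 does not toll the period, because no stated rule makes a pending arbitration a tolling event.
None of the other events listed affects the running of the period under the stated rules.
The 26 May 2020 filing falls after the 17 May 2020 deadline; the claim is time-barred.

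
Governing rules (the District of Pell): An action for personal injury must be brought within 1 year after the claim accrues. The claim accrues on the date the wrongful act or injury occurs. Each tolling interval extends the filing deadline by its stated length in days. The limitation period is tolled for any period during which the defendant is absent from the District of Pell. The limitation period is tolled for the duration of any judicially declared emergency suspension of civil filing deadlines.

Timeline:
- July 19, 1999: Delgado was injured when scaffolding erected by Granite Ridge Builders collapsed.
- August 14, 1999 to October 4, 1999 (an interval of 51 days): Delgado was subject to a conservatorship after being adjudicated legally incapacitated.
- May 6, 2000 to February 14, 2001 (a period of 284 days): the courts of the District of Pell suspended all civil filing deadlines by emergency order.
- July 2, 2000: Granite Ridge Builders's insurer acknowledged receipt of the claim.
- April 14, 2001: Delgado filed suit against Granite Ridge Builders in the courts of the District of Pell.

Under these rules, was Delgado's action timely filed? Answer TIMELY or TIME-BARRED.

The claim accrued on July 19, 1999, when the wrongful act occurred.
Adding the 1 year base period to July 19, 1999 gives a deadline of July 19, 2000, before any tolling.
Because the emergency suspension of filing deadlines ran from May 6, 2000 to February 14, 2001, the deadline is extended by 284 days to April 29, 2001.
The plaintiff's legal incapacity from August 14, 1999 to October 4, 1999 does not toll the period, because no stated rule makes the plaintiff's incapacity a tolling event.
The other events in the timeline have no effect on the limitation period under the stated rules.
Delgado filed on April 14, 2001, before the April 29, 2001 deadline, so the action is timely.

TIMELY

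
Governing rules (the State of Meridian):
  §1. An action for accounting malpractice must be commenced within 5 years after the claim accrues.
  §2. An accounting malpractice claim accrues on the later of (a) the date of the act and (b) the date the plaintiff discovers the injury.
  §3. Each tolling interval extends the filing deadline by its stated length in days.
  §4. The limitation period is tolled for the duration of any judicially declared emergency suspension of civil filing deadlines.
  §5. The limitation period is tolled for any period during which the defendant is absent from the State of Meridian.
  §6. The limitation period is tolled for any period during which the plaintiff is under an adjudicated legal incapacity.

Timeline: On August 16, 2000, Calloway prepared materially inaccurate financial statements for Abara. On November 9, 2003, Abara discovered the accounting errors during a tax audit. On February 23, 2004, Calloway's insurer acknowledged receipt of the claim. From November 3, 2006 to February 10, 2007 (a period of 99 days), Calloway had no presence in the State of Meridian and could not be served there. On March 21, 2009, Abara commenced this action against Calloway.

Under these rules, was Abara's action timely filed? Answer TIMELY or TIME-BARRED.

The claim accrued on November 9, 2003 — the later of the August 16, 2000 act and the November 9, 2003 discovery.
The untolled deadline — 5 years after November 9, 2003 — is November 9, 2008.
The period was tolled for 99 days by the defendant's absence from the jurisdiction (November 3, 2006 to February 10, 2007), pushing the deadline to February 16, 2009.
None of the other events listed affects the running of the period under the stated rules.
Abara filed on March 21, 2009, after the February 16, 2009 deadline, so the action is time-barred.

TIME-BARRED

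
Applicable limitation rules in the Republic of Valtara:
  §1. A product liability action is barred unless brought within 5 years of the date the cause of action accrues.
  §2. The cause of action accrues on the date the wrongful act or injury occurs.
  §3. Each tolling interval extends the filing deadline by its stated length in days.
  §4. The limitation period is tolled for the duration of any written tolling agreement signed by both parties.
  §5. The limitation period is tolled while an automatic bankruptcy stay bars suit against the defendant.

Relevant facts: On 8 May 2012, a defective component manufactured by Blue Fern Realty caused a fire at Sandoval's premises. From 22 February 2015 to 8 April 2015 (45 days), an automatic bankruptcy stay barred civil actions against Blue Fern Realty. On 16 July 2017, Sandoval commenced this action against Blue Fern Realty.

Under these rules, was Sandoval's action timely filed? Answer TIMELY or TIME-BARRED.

TIME-BARRED

The limitation period began to run on 8 May 2012.
The untolled deadline — 5 years after 8 May 2012 — is 8 May 2017.
The automatic bankruptcy stay from 22 February 2015 to 8 April 2015 tolled the period for 45 days, extending the deadline to 22 June 2017.
The 16 July 2017 filing falls after the 22 June 2017 deadline; the claim is time-barred.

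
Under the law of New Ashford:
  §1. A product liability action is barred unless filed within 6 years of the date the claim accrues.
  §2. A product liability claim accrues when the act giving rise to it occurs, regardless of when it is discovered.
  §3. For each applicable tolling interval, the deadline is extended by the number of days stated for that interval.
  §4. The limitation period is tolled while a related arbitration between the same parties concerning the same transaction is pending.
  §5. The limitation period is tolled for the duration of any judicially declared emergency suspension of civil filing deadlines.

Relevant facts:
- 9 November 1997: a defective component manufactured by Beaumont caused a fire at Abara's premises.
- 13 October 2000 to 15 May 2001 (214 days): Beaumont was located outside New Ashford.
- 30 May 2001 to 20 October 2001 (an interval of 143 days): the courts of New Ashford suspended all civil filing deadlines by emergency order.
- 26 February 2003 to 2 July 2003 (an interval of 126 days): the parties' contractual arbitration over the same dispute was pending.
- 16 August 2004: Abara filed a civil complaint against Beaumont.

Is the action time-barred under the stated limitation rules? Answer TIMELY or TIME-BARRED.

TIME-BARRED

The claim accrued on 9 November 1997, the date of the act.
Adding the 6 years base period to 9 November 1997 gives a deadline of 9 November 2003, before any tolling.
Because the emergency suspension of filing deadlines ran from 30 May 2001 to 20 October 2001, the deadline is extended by 143 days to 31 March 2004.
The pending related arbitration from 26 February 2003 to 2 July 2003 tolled the period for 126 days, extending the deadline to 4 August 2004.
No stated provision tolls the period for the defendant's absence, so the interval from 13 October 2000 to 15 May 2001 has no effect on the deadline.
The 16 August 2004 filing falls after the 4 August 2004 deadline; the claim is time-barred.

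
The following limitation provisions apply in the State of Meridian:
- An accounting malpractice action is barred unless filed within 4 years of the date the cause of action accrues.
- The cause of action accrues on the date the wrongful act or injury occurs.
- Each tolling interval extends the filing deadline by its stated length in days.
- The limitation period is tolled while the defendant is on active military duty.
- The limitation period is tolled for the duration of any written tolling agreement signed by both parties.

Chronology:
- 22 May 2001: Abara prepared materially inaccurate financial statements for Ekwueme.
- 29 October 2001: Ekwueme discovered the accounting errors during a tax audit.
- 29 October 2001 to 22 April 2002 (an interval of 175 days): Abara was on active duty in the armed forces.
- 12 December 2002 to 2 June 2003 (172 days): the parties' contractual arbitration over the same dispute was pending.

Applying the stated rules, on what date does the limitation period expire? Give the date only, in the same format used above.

13 November 2005

Because the rule ties accrual to occurrence, the claim accrued on 22 May 2001, not on the 29 October 2001 discovery date.
4 years from 22 May 2001 is 22 May 2005.
The defendant's active military service from 29 October 2001 to 22 April 2002 tolled the period for 175 days, extending the deadline to 13 November 2005.
Although a pending arbitration ran from 12 December 2002 to 2 June 2003, the stated rules do not make that a tolling event, so it is disregarded.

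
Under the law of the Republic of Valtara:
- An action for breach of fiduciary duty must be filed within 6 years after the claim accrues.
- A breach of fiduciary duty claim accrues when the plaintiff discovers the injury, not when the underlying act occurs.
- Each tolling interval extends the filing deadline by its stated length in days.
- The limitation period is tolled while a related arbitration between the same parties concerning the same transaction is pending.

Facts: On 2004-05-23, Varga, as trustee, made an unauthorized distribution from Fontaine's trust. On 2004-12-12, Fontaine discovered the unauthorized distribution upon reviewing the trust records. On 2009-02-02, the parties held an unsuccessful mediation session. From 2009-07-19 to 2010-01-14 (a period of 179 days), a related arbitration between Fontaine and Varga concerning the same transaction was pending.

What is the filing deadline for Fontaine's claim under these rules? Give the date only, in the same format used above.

2011-06-09

Accrual is tied to discovery, so the period began on 2004-12-12 rather than on 2004-05-23 when the act occurred.
Adding the 6 years base period to 2004-12-12 gives a deadline of 2010-12-12, before any tolling.
The period was tolled for 179 days by the pending related arbitration (2009-07-19 to 2010-01-14), pushing the deadline to 2011-06-09.
None of the other events listed affects the running of the period under the stated rules.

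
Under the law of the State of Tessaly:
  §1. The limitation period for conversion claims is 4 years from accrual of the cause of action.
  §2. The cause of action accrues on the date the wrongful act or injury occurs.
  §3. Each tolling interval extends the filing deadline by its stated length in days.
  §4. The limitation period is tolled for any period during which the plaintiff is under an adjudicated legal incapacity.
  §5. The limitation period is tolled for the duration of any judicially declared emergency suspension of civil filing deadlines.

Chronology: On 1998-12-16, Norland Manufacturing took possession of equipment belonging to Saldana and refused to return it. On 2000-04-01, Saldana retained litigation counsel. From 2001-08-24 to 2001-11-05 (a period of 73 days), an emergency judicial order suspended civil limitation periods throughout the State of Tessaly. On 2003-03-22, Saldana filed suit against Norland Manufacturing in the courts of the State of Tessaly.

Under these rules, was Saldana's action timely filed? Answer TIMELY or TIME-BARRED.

TIME-BARRED

The claim accrued on 1998-12-16, when the wrongful act occurred.
Adding the 4 years base period to 1998-12-16 gives a deadline of 2002-12-16, before any tolling.
The period was tolled for 73 days by the emergency suspension of filing deadlines (2001-08-24 to 2001-11-05), pushing the deadline to 2003-02-27.
The other events in the timeline have no effect on the limitation period under the stated rules.
Filing on 2003-03-22 missed the 2003-02-27 deadline — the action is time-barred.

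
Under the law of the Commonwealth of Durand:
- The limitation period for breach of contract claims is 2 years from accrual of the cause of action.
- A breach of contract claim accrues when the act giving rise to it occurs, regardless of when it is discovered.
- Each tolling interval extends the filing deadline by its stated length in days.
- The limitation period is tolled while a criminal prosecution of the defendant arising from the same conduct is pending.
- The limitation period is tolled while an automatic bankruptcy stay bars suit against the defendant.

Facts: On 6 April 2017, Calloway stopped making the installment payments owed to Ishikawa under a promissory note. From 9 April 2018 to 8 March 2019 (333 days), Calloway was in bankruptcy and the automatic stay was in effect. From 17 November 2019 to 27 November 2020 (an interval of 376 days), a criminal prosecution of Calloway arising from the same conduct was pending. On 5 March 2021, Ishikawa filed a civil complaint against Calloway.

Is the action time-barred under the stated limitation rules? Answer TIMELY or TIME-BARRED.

TIMELY

The limitation period began to run on 6 April 2017.
2 years from 6 April 2017 is 6 April 2019.
Because the automatic bankruptcy stay ran from 9 April 2018 to 8 March 2019, the deadline is extended by 333 days to 4 March 2020.
Because the pending criminal prosecution ran from 17 November 2019 to 27 November 2020, the deadline is extended by 376 days to 15 March 2021.
The 5 March 2021 filing precedes the 15 March 2021 deadline; the claim is timely.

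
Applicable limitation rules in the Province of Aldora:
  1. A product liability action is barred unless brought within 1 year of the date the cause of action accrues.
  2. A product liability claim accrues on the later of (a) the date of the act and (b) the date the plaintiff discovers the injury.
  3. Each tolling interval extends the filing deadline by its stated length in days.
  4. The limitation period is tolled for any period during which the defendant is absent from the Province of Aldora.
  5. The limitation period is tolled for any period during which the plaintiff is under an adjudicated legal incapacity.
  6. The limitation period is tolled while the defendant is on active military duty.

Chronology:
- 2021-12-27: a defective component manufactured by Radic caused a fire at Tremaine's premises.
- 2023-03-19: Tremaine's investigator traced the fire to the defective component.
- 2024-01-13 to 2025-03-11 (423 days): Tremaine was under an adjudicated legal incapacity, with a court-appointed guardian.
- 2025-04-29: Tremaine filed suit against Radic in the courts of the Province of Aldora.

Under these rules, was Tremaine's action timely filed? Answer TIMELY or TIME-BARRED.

Taking the later of the act (2021-12-27) and discovery (2023-03-19), the claim accrued on 2023-03-19.
Adding the 1 year base period to 2023-03-19 gives a deadline of 2024-03-19, before any tolling.
The plaintiff's legal incapacity from 2024-01-13 to 2025-03-11 tolled the period for 423 days, extending the deadline to 2025-05-16.
The 2025-04-29 filing precedes the 2025-05-16 deadline; the claim is timely.

TIMELY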